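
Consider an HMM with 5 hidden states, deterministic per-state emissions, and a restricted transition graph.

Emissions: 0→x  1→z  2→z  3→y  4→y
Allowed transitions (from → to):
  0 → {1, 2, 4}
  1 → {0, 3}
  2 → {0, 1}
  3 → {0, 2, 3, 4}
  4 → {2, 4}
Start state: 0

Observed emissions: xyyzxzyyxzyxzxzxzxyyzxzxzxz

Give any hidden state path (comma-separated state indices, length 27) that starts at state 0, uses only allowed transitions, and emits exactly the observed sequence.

  pos 0: x in {0}, choose 0; start
  pos 1: y in {3,4}, choose 4; 0->4 ok
  pos 2: y in {3,4}, choose 4; 4->4 ok
  pos 3: z in {1,2}, choose 2; 4->2 ok
  pos 4: x in {0}, choose 0; 2->0 ok
  pos 5: z in {1,2}, choose 1; 0->1 ok
  pos 6: y in {3,4}, choose 3; 1->3 ok
  pos 7: y in {3,4}, choose 3; 3->3 ok
  pos 8: x in {0}, choose 0; 3->0 ok
  pos 9: z in {1,2}, choose 1; 0->1 ok
  pos 10: y in {3,4}, choose 3; 1->3 ok
  pos 11: x in {0}, choose 0; 3->0 ok
  pos 12: z in {1,2}, choose 1; 0->1 ok
  pos 13: x in {0}, choose 0; 1->0 ok
  pos 14: z in {1,2}, choose 1; 0->1 ok
  pos 15: x in {0}, choose 0; 1->0 ok
  pos 16: z in {1,2}, choose 1; 0->1 ok
  pos 17: x in {0}, choose 0; 1->0 ok
  pos 18: y in {3,4}, choose 4; 0->4 ok
  pos 19: y in {3,4}, choose 4; 4->4 ok
  pos 20: z in {1,2}, choose 2; 4->2 ok
  pos 21: x in {0}, choose 0; 2->0 ok
  pos 22: z in {1,2}, choose 1; 0->1 ok
  pos 23: x in {0}, choose 0; 1->0 ok
  pos 24: z in {1,2}, choose 1; 0->1 ok
  pos 25: x in {0}, choose 0; 1->0 ok
  pos 26: z in {1,2}, choose 1; 0->1 ok

0,4,4,2,0,1,3,3,0,1,3,0,1,0,1,0,1,0,4,4,2,0,1,0,1,0,1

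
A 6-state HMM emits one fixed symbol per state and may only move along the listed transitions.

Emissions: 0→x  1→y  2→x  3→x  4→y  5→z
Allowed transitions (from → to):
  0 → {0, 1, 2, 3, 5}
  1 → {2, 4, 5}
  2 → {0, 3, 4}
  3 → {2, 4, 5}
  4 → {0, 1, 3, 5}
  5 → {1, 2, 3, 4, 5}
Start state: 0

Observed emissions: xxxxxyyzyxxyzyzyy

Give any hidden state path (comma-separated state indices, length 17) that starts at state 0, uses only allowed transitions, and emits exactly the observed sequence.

  [0] x  {0,2,3}  => 0  start
  [1] x  {0,2,3}  => 0  0->0 ok
  [2] x  {0,2,3}  => 3  0->3 ok
  [3] x  {0,2,3}  => 2  3->2 ok
  [4] x  {0,2,3}  => 3  2->3 ok
  [5] y  {1,4}  => 4  3->4 ok
  [6] y  {1,4}  => 1  4->1 ok
  [7] z  {5}  => 5  1->5 ok
  [8] y  {1,4}  => 1  5->1 ok
  [9] x  {0,2,3}  => 2  1->2 ok
  [10] x  {0,2,3}  => 3  2->3 ok
  [11] y  {1,4}  => 4  3->4 ok
  [12] z  {5}  => 5  4->5 ok
  [13] y  {1,4}  => 1  5->1 ok
  [14] z  {5}  => 5  1->5 ok
  [15] y  {1,4}  => 4  5->4 ok
  [16] y  {1,4}  => 1  4->1 ok

0,0,3,2,3,4,1,5,1,2,3,4,5,1,5,4,1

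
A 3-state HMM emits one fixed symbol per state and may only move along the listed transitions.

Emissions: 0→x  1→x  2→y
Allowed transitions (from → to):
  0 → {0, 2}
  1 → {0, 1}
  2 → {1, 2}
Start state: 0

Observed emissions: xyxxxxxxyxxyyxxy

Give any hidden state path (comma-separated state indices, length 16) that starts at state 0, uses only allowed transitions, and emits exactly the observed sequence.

0,2,1,1,1,1,1,0,2,1,0,2,2,1,0,2

  pos 0: x in {0,1}, choose 0; start
  pos 1: y in {2}, choose 2; 0->2 ok
  pos 2: x in {0,1}, choose 1; 2->1 ok
  pos 3: x in {0,1}, choose 1; 1->1 ok
  pos 4: x in {0,1}, choose 1; 1->1 ok
  pos 5: x in {0,1}, choose 1; 1->1 ok
  pos 6: x in {0,1}, choose 1; 1->1 ok
  pos 7: x in {0,1}, choose 0; 1->0 ok
  pos 8: y in {2}, choose 2; 0->2 ok
  pos 9: x in {0,1}, choose 1; 2->1 ok
  pos 10: x in {0,1}, choose 0; 1->0 ok
  pos 11: y in {2}, choose 2; 0->2 ok
  pos 12: y in {2}, choose 2; 2->2 ok
  pos 13: x in {0,1}, choose 1; 2->1 ok
  pos 14: x in {0,1}, choose 0; 1->0 ok
  pos 15: y in {2}, choose 2; 0->2 ok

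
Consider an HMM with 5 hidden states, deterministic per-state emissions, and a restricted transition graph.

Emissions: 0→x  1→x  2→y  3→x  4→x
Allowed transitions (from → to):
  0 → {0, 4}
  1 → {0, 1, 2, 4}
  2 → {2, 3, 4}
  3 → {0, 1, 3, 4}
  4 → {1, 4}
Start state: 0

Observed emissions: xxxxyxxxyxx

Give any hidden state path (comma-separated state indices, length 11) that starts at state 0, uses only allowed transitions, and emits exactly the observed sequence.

  pos 0: x in {0,1,3,4}, choose 0; start
  pos 1: x in {0,1,3,4}, choose 4; 0->4 ok
  pos 2: x in {0,1,3,4}, choose 1; 4->1 ok
  pos 3: x in {0,1,3,4}, choose 1; 1->1 ok
  pos 4: y in {2}, choose 2; 1->2 ok
  pos 5: x in {0,1,3,4}, choose 4; 2->4 ok
  pos 6: x in {0,1,3,4}, choose 1; 4->1 ok
  pos 7: x in {0,1,3,4}, choose 1; 1->1 ok
  pos 8: y in {2}, choose 2; 1->2 ok
  pos 9: x in {0,1,3,4}, choose 4; 2->4 ok
  pos 10: x in {0,1,3,4}, choose 4; 4->4 ok

0,4,1,1,2,4,1,1,2,4,4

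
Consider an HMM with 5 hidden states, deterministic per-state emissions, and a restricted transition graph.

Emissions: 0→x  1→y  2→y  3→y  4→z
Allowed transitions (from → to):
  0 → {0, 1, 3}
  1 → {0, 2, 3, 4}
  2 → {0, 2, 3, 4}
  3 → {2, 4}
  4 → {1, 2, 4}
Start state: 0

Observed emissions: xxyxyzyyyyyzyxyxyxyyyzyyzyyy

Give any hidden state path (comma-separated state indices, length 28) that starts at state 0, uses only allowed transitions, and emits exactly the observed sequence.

0,0,1,0,1,4,1,2,3,2,2,4,1,0,1,0,1,0,1,2,3,4,2,3,4,2,3,2

  t0 'x' -> {0}, take 0 (start)
  t1 'x' -> {0}, take 0 (0->0 ok)
  t2 'y' -> {1,2,3}, take 1 (0->1 ok)
  t3 'x' -> {0}, take 0 (1->0 ok)
  t4 'y' -> {1,2,3}, take 1 (0->1 ok)
  t5 'z' -> {4}, take 4 (1->4 ok)
  t6 'y' -> {1,2,3}, take 1 (4->1 ok)
  t7 'y' -> {1,2,3}, take 2 (1->2 ok)
  t8 'y' -> {1,2,3}, take 3 (2->3 ok)
  t9 'y' -> {1,2,3}, take 2 (3->2 ok)
  t10 'y' -> {1,2,3}, take 2 (2->2 ok)
  t11 'z' -> {4}, take 4 (2->4 ok)
  t12 'y' -> {1,2,3}, take 1 (4->1 ok)
  t13 'x' -> {0}, take 0 (1->0 ok)
  t14 'y' -> {1,2,3}, take 1 (0->1 ok)
  t15 'x' -> {0}, take 0 (1->0 ok)
  t16 'y' -> {1,2,3}, take 1 (0->1 ok)
  t17 'x' -> {0}, take 0 (1->0 ok)
  t18 'y' -> {1,2,3}, take 1 (0->1 ok)
  t19 'y' -> {1,2,3}, take 2 (1->2 ok)
  t20 'y' -> {1,2,3}, take 3 (2->3 ok)
  t21 'z' -> {4}, take 4 (3->4 ok)
  t22 'y' -> {1,2,3}, take 2 (4->2 ok)
  t23 'y' -> {1,2,3}, take 3 (2->3 ok)
  t24 'z' -> {4}, take 4 (3->4 ok)
  t25 'y' -> {1,2,3}, take 2 (4->2 ok)
  t26 'y' -> {1,2,3}, take 3 (2->3 ok)
  t27 'y' -> {1,2,3}, take 2 (3->2 ok)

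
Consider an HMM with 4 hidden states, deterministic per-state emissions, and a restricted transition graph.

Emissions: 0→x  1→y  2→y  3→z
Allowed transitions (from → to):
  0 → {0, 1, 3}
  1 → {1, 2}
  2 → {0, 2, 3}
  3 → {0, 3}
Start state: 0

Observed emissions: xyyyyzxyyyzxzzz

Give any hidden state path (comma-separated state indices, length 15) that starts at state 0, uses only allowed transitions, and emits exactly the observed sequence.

  t0 'x' -> {0}, take 0 (start)
  t1 'y' -> {1,2}, take 1 (0->1 ok)
  t2 'y' -> {1,2}, take 1 (1->1 ok)
  t3 'y' -> {1,2}, take 1 (1->1 ok)
  t4 'y' -> {1,2}, take 2 (1->2 ok)
  t5 'z' -> {3}, take 3 (2->3 ok)
  t6 'x' -> {0}, take 0 (3->0 ok)
  t7 'y' -> {1,2}, take 1 (0->1 ok)
  t8 'y' -> {1,2}, take 1 (1->1 ok)
  t9 'y' -> {1,2}, take 2 (1->2 ok)
  t10 'z' -> {3}, take 3 (2->3 ok)
  t11 'x' -> {0}, take 0 (3->0 ok)
  t12 'z' -> {3}, take 3 (0->3 ok)
  t13 'z' -> {3}, take 3 (3->3 ok)
  t14 'z' -> {3}, take 3 (3->3 ok)

0,1,1,1,2,3,0,1,1,2,3,0,3,3,3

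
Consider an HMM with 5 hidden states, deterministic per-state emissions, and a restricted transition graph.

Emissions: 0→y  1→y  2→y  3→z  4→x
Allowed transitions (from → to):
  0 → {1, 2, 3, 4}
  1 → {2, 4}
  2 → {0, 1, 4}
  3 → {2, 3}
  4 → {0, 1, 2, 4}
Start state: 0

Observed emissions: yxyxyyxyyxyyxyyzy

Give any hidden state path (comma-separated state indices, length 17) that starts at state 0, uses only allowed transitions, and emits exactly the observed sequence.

0,4,1,4,0,2,4,1,2,4,0,2,4,2,0,3,2

  pos 0: y in {0,1,2}, choose 0; start
  pos 1: x in {4}, choose 4; 0->4 ok
  pos 2: y in {0,1,2}, choose 1; 4->1 ok
  pos 3: x in {4}, choose 4; 1->4 ok
  pos 4: y in {0,1,2}, choose 0; 4->0 ok
  pos 5: y in {0,1,2}, choose 2; 0->2 ok
  pos 6: x in {4}, choose 4; 2->4 ok
  pos 7: y in {0,1,2}, choose 1; 4->1 ok
  pos 8: y in {0,1,2}, choose 2; 1->2 ok
  pos 9: x in {4}, choose 4; 2->4 ok
  pos 10: y in {0,1,2}, choose 0; 4->0 ok
  pos 11: y in {0,1,2}, choose 2; 0->2 ok
  pos 12: x in {4}, choose 4; 2->4 ok
  pos 13: y in {0,1,2}, choose 2; 4->2 ok
  pos 14: y in {0,1,2}, choose 0; 2->0 ok
  pos 15: z in {3}, choose 3; 0->3 ok
  pos 16: y in {0,1,2}, choose 2; 3->2 ok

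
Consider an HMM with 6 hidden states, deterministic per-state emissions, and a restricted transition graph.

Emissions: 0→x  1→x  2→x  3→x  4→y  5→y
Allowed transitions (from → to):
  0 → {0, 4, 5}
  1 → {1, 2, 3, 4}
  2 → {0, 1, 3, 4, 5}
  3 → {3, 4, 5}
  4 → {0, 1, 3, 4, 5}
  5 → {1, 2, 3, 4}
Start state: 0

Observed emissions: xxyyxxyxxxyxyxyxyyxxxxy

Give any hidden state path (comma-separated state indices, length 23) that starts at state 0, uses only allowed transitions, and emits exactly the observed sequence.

  0: obs=x cand={0,1,2,3} pick 0 [start]
  1: obs=x cand={0,1,2,3} pick 0 [0->0 ok]
  2: obs=y cand={4,5} pick 5 [0->5 ok]
  3: obs=y cand={4,5} pick 4 [5->4 ok]
  4: obs=x cand={0,1,2,3} pick 0 [4->0 ok]
  5: obs=x cand={0,1,2,3} pick 0 [0->0 ok]
  6: obs=y cand={4,5} pick 4 [0->4 ok]
  7: obs=x cand={0,1,2,3} pick 1 [4->1 ok]
  8: obs=x cand={0,1,2,3} pick 1 [1->1 ok]
  9: obs=x cand={0,1,2,3} pick 3 [1->3 ok]
  10: obs=y cand={4,5} pick 4 [3->4 ok]
  11: obs=x cand={0,1,2,3} pick 1 [4->1 ok]
  12: obs=y cand={4,5} pick 4 [1->4 ok]
  13: obs=x cand={0,1,2,3} pick 1 [4->1 ok]
  14: obs=y cand={4,5} pick 4 [1->4 ok]
  15: obs=x cand={0,1,2,3} pick 0 [4->0 ok]
  16: obs=y cand={4,5} pick 4 [0->4 ok]
  17: obs=y cand={4,5} pick 4 [4->4 ok]
  18: obs=x cand={0,1,2,3} pick 1 [4->1 ok]
  19: obs=x cand={0,1,2,3} pick 1 [1->1 ok]
  20: obs=x cand={0,1,2,3} pick 3 [1->3 ok]
  21: obs=x cand={0,1,2,3} pick 3 [3->3 ok]
  22: obs=y cand={4,5} pick 5 [3->5 ok]

0,0,5,4,0,0,4,1,1,3,4,1,4,1,4,0,4,4,1,1,3,3,5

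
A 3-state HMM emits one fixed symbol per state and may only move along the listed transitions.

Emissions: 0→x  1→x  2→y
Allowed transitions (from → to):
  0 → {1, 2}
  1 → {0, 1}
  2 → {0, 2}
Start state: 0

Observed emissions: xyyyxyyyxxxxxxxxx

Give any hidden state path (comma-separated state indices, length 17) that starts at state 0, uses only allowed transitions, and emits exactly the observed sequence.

0,2,2,2,0,2,2,2,0,1,1,0,1,0,1,1,0

  [0] x  {0,1}  => 0  start
  [1] y  {2}  => 2  0->2 ok
  [2] y  {2}  => 2  2->2 ok
  [3] y  {2}  => 2  2->2 ok
  [4] x  {0,1}  => 0  2->0 ok
  [5] y  {2}  => 2  0->2 ok
  [6] y  {2}  => 2  2->2 ok
  [7] y  {2}  => 2  2->2 ok
  [8] x  {0,1}  => 0  2->0 ok
  [9] x  {0,1}  => 1  0->1 ok
  [10] x  {0,1}  => 1  1->1 ok
  [11] x  {0,1}  => 0  1->0 ok
  [12] x  {0,1}  => 1  0->1 ok
  [13] x  {0,1}  => 0  1->0 ok
  [14] x  {0,1}  => 1  0->1 ok
  [15] x  {0,1}  => 1  1->1 ok
  [16] x  {0,1}  => 0  1->0 ok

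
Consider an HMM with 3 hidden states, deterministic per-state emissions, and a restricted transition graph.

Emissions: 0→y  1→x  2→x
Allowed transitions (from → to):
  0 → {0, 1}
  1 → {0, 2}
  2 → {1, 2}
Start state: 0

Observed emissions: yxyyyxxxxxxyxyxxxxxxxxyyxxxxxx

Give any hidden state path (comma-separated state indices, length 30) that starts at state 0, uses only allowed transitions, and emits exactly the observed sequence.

  0: obs=y cand={0} pick 0 [start]
  1: obs=x cand={1,2} pick 1 [0->1 ok]
  2: obs=y cand={0} pick 0 [1->0 ok]
  3: obs=y cand={0} pick 0 [0->0 ok]
  4: obs=y cand={0} pick 0 [0->0 ok]
  5: obs=x cand={1,2} pick 1 [0->1 ok]
  6: obs=x cand={1,2} pick 2 [1->2 ok]
  7: obs=x cand={1,2} pick 1 [2->1 ok]
  8: obs=x cand={1,2} pick 2 [1->2 ok]
  9: obs=x cand={1,2} pick 2 [2->2 ok]
  10: obs=x cand={1,2} pick 1 [2->1 ok]
  11: obs=y cand={0} pick 0 [1->0 ok]
  12: obs=x cand={1,2} pick 1 [0->1 ok]
  13: obs=y cand={0} pick 0 [1->0 ok]
  14: obs=x cand={1,2} pick 1 [0->1 ok]
  15: obs=x cand={1,2} pick 2 [1->2 ok]
  16: obs=x cand={1,2} pick 1 [2->1 ok]
  17: obs=x cand={1,2} pick 2 [1->2 ok]
  18: obs=x cand={1,2} pick 2 [2->2 ok]
  19: obs=x cand={1,2} pick 1 [2->1 ok]
  20: obs=x cand={1,2} pick 2 [1->2 ok]
  21: obs=x cand={1,2} pick 1 [2->1 ok]
  22: obs=y cand={0} pick 0 [1->0 ok]
  23: obs=y cand={0} pick 0 [0->0 ok]
  24: obs=x cand={1,2} pick 1 [0->1 ok]
  25: obs=x cand={1,2} pick 2 [1->2 ok]
  26: obs=x cand={1,2} pick 2 [2->2 ok]
  27: obs=x cand={1,2} pick 1 [2->1 ok]
  28: obs=x cand={1,2} pick 2 [1->2 ok]
  29: obs=x cand={1,2} pick 1 [2->1 ok]

0,1,0,0,0,1,2,1,2,2,1,0,1,0,1,2,1,2,2,1,2,1,0,0,1,2,2,1,2,1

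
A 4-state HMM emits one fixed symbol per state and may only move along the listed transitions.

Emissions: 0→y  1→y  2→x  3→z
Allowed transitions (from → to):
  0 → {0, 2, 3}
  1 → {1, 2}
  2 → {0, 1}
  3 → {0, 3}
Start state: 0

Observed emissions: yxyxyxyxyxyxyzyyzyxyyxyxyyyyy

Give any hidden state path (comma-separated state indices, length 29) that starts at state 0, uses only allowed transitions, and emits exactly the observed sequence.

0,2,1,2,0,2,1,2,0,2,1,2,0,3,0,0,3,0,2,1,1,2,0,2,1,1,1,1,1

  t0 'y' -> {0,1}, take 0 (start)
  t1 'x' -> {2}, take 2 (0->2 ok)
  t2 'y' -> {0,1}, take 1 (2->1 ok)
  t3 'x' -> {2}, take 2 (1->2 ok)
  t4 'y' -> {0,1}, take 0 (2->0 ok)
  t5 'x' -> {2}, take 2 (0->2 ok)
  t6 'y' -> {0,1}, take 1 (2->1 ok)
  t7 'x' -> {2}, take 2 (1->2 ok)
  t8 'y' -> {0,1}, take 0 (2->0 ok)
  t9 'x' -> {2}, take 2 (0->2 ok)
  t10 'y' -> {0,1}, take 1 (2->1 ok)
  t11 'x' -> {2}, take 2 (1->2 ok)
  t12 'y' -> {0,1}, take 0 (2->0 ok)
  t13 'z' -> {3}, take 3 (0->3 ok)
  t14 'y' -> {0,1}, take 0 (3->0 ok)
  t15 'y' -> {0,1}, take 0 (0->0 ok)
  t16 'z' -> {3}, take 3 (0->3 ok)
  t17 'y' -> {0,1}, take 0 (3->0 ok)
  t18 'x' -> {2}, take 2 (0->2 ok)
  t19 'y' -> {0,1}, take 1 (2->1 ok)
  t20 'y' -> {0,1}, take 1 (1->1 ok)
  t21 'x' -> {2}, take 2 (1->2 ok)
  t22 'y' -> {0,1}, take 0 (2->0 ok)
  t23 'x' -> {2}, take 2 (0->2 ok)
  t24 'y' -> {0,1}, take 1 (2->1 ok)
  t25 'y' -> {0,1}, take 1 (1->1 ok)
  t26 'y' -> {0,1}, take 1 (1->1 ok)
  t27 'y' -> {0,1}, take 1 (1->1 ok)
  t28 'y' -> {0,1}, take 1 (1->1 ok)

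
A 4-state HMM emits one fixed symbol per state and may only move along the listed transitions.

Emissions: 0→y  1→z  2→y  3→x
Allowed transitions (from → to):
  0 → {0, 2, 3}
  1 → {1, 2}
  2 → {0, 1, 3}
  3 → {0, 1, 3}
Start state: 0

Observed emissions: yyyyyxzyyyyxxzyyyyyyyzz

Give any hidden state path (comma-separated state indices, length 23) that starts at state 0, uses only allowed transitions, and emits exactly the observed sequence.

  [0] y  {0,2}  => 0  start
  [1] y  {0,2}  => 2  0->2 ok
  [2] y  {0,2}  => 0  2->0 ok
  [3] y  {0,2}  => 2  0->2 ok
  [4] y  {0,2}  => 0  2->0 ok
  [5] x  {3}  => 3  0->3 ok
  [6] z  {1}  => 1  3->1 ok
  [7] y  {0,2}  => 2  1->2 ok
  [8] y  {0,2}  => 0  2->0 ok
  [9] y  {0,2}  => 2  0->2 ok
  [10] y  {0,2}  => 0  2->0 ok
  [11] x  {3}  => 3  0->3 ok
  [12] x  {3}  => 3  3->3 ok
  [13] z  {1}  => 1  3->1 ok
  [14] y  {0,2}  => 2  1->2 ok
  [15] y  {0,2}  => 0  2->0 ok
  [16] y  {0,2}  => 0  0->0 ok
  [17] y  {0,2}  => 2  0->2 ok
  [18] y  {0,2}  => 0  2->0 ok
  [19] y  {0,2}  => 0  0->0 ok
  [20] y  {0,2}  => 2  0->2 ok
  [21] z  {1}  => 1  2->1 ok
  [22] z  {1}  => 1  1->1 ok

0,2,0,2,0,3,1,2,0,2,0,3,3,1,2,0,0,2,0,0,2,1,1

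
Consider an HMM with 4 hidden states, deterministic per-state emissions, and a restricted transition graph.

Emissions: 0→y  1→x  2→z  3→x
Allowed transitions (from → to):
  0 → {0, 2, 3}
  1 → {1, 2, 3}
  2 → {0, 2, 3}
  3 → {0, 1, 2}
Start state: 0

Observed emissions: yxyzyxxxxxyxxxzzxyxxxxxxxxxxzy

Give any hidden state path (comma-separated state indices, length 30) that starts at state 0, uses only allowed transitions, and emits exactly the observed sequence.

0,3,0,2,0,3,1,1,1,3,0,3,1,1,2,2,3,0,3,1,1,1,1,3,1,1,1,1,2,0

  t0 'y' -> {0}, take 0 (start)
  t1 'x' -> {1,3}, take 3 (0->3 ok)
  t2 'y' -> {0}, take 0 (3->0 ok)
  t3 'z' -> {2}, take 2 (0->2 ok)
  t4 'y' -> {0}, take 0 (2->0 ok)
  t5 'x' -> {1,3}, take 3 (0->3 ok)
  t6 'x' -> {1,3}, take 1 (3->1 ok)
  t7 'x' -> {1,3}, take 1 (1->1 ok)
  t8 'x' -> {1,3}, take 1 (1->1 ok)
  t9 'x' -> {1,3}, take 3 (1->3 ok)
  t10 'y' -> {0}, take 0 (3->0 ok)
  t11 'x' -> {1,3}, take 3 (0->3 ok)
  t12 'x' -> {1,3}, take 1 (3->1 ok)
  t13 'x' -> {1,3}, take 1 (1->1 ok)
  t14 'z' -> {2}, take 2 (1->2 ok)
  t15 'z' -> {2}, take 2 (2->2 ok)
  t16 'x' -> {1,3}, take 3 (2->3 ok)
  t17 'y' -> {0}, take 0 (3->0 ok)
  t18 'x' -> {1,3}, take 3 (0->3 ok)
  t19 'x' -> {1,3}, take 1 (3->1 ok)
  t20 'x' -> {1,3}, take 1 (1->1 ok)
  t21 'x' -> {1,3}, take 1 (1->1 ok)
  t22 'x' -> {1,3}, take 1 (1->1 ok)
  t23 'x' -> {1,3}, take 3 (1->3 ok)
  t24 'x' -> {1,3}, take 1 (3->1 ok)
  t25 'x' -> {1,3}, take 1 (1->1 ok)
  t26 'x' -> {1,3}, take 1 (1->1 ok)
  t27 'x' -> {1,3}, take 1 (1->1 ok)
  t28 'z' -> {2}, take 2 (1->2 ok)
  t29 'y' -> {0}, take 0 (2->0 ok)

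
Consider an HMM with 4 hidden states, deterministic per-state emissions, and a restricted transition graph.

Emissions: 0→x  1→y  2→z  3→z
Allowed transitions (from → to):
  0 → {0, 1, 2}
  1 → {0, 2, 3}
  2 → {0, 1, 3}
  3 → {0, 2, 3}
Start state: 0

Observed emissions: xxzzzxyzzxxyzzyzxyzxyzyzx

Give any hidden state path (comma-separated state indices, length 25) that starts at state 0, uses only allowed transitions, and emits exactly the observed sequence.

  0: obs=x cand={0} pick 0 [start]
  1: obs=x cand={0} pick 0 [0->0 ok]
  2: obs=z cand={2,3} pick 2 [0->2 ok]
  3: obs=z cand={2,3} pick 3 [2->3 ok]
  4: obs=z cand={2,3} pick 3 [3->3 ok]
  5: obs=x cand={0} pick 0 [3->0 ok]
  6: obs=y cand={1} pick 1 [0->1 ok]
  7: obs=z cand={2,3} pick 3 [1->3 ok]
  8: obs=z cand={2,3} pick 2 [3->2 ok]
  9: obs=x cand={0} pick 0 [2->0 ok]
  10: obs=x cand={0} pick 0 [0->0 ok]
  11: obs=y cand={1} pick 1 [0->1 ok]
  12: obs=z cand={2,3} pick 3 [1->3 ok]
  13: obs=z cand={2,3} pick 2 [3->2 ok]
  14: obs=y cand={1} pick 1 [2->1 ok]
  15: obs=z cand={2,3} pick 2 [1->2 ok]
  16: obs=x cand={0} pick 0 [2->0 ok]
  17: obs=y cand={1} pick 1 [0->1 ok]
  18: obs=z cand={2,3} pick 2 [1->2 ok]
  19: obs=x cand={0} pick 0 [2->0 ok]
  20: obs=y cand={1} pick 1 [0->1 ok]
  21: obs=z cand={2,3} pick 2 [1->2 ok]
  22: obs=y cand={1} pick 1 [2->1 ok]
  23: obs=z cand={2,3} pick 2 [1->2 ok]
  24: obs=x cand={0} pick 0 [2->0 ok]

0,0,2,3,3,0,1,3,2,0,0,1,3,2,1,2,0,1,2,0,1,2,1,2,0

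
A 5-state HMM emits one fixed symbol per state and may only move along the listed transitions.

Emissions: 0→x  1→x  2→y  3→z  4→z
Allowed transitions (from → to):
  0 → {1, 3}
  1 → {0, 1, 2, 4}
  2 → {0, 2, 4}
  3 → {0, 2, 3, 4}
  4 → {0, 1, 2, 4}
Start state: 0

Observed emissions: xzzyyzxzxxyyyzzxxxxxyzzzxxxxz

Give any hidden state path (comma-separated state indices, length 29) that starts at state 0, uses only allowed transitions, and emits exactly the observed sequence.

  t0 'x' -> {0,1}, take 0 (start)
  t1 'z' -> {3,4}, take 3 (0->3 ok)
  t2 'z' -> {3,4}, take 4 (3->4 ok)
  t3 'y' -> {2}, take 2 (4->2 ok)
  t4 'y' -> {2}, take 2 (2->2 ok)
  t5 'z' -> {3,4}, take 4 (2->4 ok)
  t6 'x' -> {0,1}, take 1 (4->1 ok)
  t7 'z' -> {3,4}, take 4 (1->4 ok)
  t8 'x' -> {0,1}, take 0 (4->0 ok)
  t9 'x' -> {0,1}, take 1 (0->1 ok)
  t10 'y' -> {2}, take 2 (1->2 ok)
  t11 'y' -> {2}, take 2 (2->2 ok)
  t12 'y' -> {2}, take 2 (2->2 ok)
  t13 'z' -> {3,4}, take 4 (2->4 ok)
  t14 'z' -> {3,4}, take 4 (4->4 ok)
  t15 'x' -> {0,1}, take 0 (4->0 ok)
  t16 'x' -> {0,1}, take 1 (0->1 ok)
  t17 'x' -> {0,1}, take 1 (1->1 ok)
  t18 'x' -> {0,1}, take 0 (1->0 ok)
  t19 'x' -> {0,1}, take 1 (0->1 ok)
  t20 'y' -> {2}, take 2 (1->2 ok)
  t21 'z' -> {3,4}, take 4 (2->4 ok)
  t22 'z' -> {3,4}, take 4 (4->4 ok)
  t23 'z' -> {3,4}, take 4 (4->4 ok)
  t24 'x' -> {0,1}, take 1 (4->1 ok)
  t25 'x' -> {0,1}, take 0 (1->0 ok)
  t26 'x' -> {0,1}, take 1 (0->1 ok)
  t27 'x' -> {0,1}, take 0 (1->0 ok)
  t28 'z' -> {3,4}, take 3 (0->3 ok)

0,3,4,2,2,4,1,4,0,1,2,2,2,4,4,0,1,1,0,1,2,4,4,4,1,0,1,0,3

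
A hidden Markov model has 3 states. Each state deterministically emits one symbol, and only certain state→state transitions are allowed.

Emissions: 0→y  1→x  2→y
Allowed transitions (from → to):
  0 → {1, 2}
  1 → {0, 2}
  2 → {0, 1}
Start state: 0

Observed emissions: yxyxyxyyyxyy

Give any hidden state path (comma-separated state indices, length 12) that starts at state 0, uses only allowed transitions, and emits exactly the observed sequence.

0,1,2,1,0,1,0,2,0,1,0,2

  [0] y  {0,2}  => 0  start
  [1] x  {1}  => 1  0->1 ok
  [2] y  {0,2}  => 2  1->2 ok
  [3] x  {1}  => 1  2->1 ok
  [4] y  {0,2}  => 0  1->0 ok
  [5] x  {1}  => 1  0->1 ok
  [6] y  {0,2}  => 0  1->0 ok
  [7] y  {0,2}  => 2  0->2 ok
  [8] y  {0,2}  => 0  2->0 ok
  [9] x  {1}  => 1  0->1 ok
  [10] y  {0,2}  => 0  1->0 ok
  [11] y  {0,2}  => 2  0->2 ok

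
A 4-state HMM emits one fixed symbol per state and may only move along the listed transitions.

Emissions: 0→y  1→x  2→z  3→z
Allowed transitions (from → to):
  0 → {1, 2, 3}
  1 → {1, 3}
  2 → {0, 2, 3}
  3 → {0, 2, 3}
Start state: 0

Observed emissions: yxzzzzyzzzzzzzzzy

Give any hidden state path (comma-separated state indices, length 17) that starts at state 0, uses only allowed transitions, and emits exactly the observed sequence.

  0: obs=y cand={0} pick 0 [start]
  1: obs=x cand={1} pick 1 [0->1 ok]
  2: obs=z cand={2,3} pick 3 [1->3 ok]
  3: obs=z cand={2,3} pick 3 [3->3 ok]
  4: obs=z cand={2,3} pick 3 [3->3 ok]
  5: obs=z cand={2,3} pick 2 [3->2 ok]
  6: obs=y cand={0} pick 0 [2->0 ok]
  7: obs=z cand={2,3} pick 2 [0->2 ok]
  8: obs=z cand={2,3} pick 2 [2->2 ok]
  9: obs=z cand={2,3} pick 2 [2->2 ok]
  10: obs=z cand={2,3} pick 2 [2->2 ok]
  11: obs=z cand={2,3} pick 3 [2->3 ok]
  12: obs=z cand={2,3} pick 2 [3->2 ok]
  13: obs=z cand={2,3} pick 3 [2->3 ok]
  14: obs=z cand={2,3} pick 3 [3->3 ok]
  15: obs=z cand={2,3} pick 2 [3->2 ok]
  16: obs=y cand={0} pick 0 [2->0 ok]

0,1,3,3,3,2,0,2,2,2,2,3,2,3,3,2,0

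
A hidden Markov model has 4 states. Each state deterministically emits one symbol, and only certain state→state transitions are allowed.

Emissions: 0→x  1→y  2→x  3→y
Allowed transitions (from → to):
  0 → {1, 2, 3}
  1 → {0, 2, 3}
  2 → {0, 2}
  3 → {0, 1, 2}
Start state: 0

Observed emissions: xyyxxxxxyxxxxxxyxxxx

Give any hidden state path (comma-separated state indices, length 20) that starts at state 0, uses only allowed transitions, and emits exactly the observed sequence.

0,1,3,2,2,2,2,0,3,0,2,0,2,2,0,1,2,2,2,0

  t0 'x' -> {0,2}, take 0 (start)
  t1 'y' -> {1,3}, take 1 (0->1 ok)
  t2 'y' -> {1,3}, take 3 (1->3 ok)
  t3 'x' -> {0,2}, take 2 (3->2 ok)
  t4 'x' -> {0,2}, take 2 (2->2 ok)
  t5 'x' -> {0,2}, take 2 (2->2 ok)
  t6 'x' -> {0,2}, take 2 (2->2 ok)
  t7 'x' -> {0,2}, take 0 (2->0 ok)
  t8 'y' -> {1,3}, take 3 (0->3 ok)
  t9 'x' -> {0,2}, take 0 (3->0 ok)
  t10 'x' -> {0,2}, take 2 (0->2 ok)
  t11 'x' -> {0,2}, take 0 (2->0 ok)
  t12 'x' -> {0,2}, take 2 (0->2 ok)
  t13 'x' -> {0,2}, take 2 (2->2 ok)
  t14 'x' -> {0,2}, take 0 (2->0 ok)
  t15 'y' -> {1,3}, take 1 (0->1 ok)
  t16 'x' -> {0,2}, take 2 (1->2 ok)
  t17 'x' -> {0,2}, take 2 (2->2 ok)
  t18 'x' -> {0,2}, take 2 (2->2 ok)
  t19 'x' -> {0,2}, take 0 (2->0 ok)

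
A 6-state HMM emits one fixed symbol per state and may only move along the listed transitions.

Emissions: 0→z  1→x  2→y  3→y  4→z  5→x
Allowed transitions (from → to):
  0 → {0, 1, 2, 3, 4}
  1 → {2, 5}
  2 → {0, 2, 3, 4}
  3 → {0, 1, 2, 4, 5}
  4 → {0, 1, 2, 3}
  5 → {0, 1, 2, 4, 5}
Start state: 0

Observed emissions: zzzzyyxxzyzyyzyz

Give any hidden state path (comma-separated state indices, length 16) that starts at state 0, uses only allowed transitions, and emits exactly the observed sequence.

0,4,0,0,2,3,1,5,0,3,0,2,2,4,3,0

  t0 'z' -> {0,4}, take 0 (start)
  t1 'z' -> {0,4}, take 4 (0->4 ok)
  t2 'z' -> {0,4}, take 0 (4->0 ok)
  t3 'z' -> {0,4}, take 0 (0->0 ok)
  t4 'y' -> {2,3}, take 2 (0->2 ok)
  t5 'y' -> {2,3}, take 3 (2->3 ok)
  t6 'x' -> {1,5}, take 1 (3->1 ok)
  t7 'x' -> {1,5}, take 5 (1->5 ok)
  t8 'z' -> {0,4}, take 0 (5->0 ok)
  t9 'y' -> {2,3}, take 3 (0->3 ok)
  t10 'z' -> {0,4}, take 0 (3->0 ok)
  t11 'y' -> {2,3}, take 2 (0->2 ok)
  t12 'y' -> {2,3}, take 2 (2->2 ok)
  t13 'z' -> {0,4}, take 4 (2->4 ok)
  t14 'y' -> {2,3}, take 3 (4->3 ok)
  t15 'z' -> {0,4}, take 0 (3->0 ok)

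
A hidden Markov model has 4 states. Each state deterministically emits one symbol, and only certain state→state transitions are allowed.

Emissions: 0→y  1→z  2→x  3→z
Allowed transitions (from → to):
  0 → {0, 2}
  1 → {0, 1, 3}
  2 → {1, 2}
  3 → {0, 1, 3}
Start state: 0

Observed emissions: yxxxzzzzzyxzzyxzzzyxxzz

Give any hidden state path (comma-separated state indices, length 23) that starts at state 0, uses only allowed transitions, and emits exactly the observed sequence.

  [0] y  {0}  => 0  start
  [1] x  {2}  => 2  0->2 ok
  [2] x  {2}  => 2  2->2 ok
  [3] x  {2}  => 2  2->2 ok
  [4] z  {1,3}  => 1  2->1 ok
  [5] z  {1,3}  => 1  1->1 ok
  [6] z  {1,3}  => 1  1->1 ok
  [7] z  {1,3}  => 3  1->3 ok
  [8] z  {1,3}  => 3  3->3 ok
  [9] y  {0}  => 0  3->0 ok
  [10] x  {2}  => 2  0->2 ok
  [11] z  {1,3}  => 1  2->1 ok
  [12] z  {1,3}  => 1  1->1 ok
  [13] y  {0}  => 0  1->0 ok
  [14] x  {2}  => 2  0->2 ok
  [15] z  {1,3}  => 1  2->1 ok
  [16] z  {1,3}  => 3  1->3 ok
  [17] z  {1,3}  => 3  3->3 ok
  [18] y  {0}  => 0  3->0 ok
  [19] x  {2}  => 2  0->2 ok
  [20] x  {2}  => 2  2->2 ok
  [21] z  {1,3}  => 1  2->1 ok
  [22] z  {1,3}  => 3  1->3 ok

0,2,2,2,1,1,1,3,3,0,2,1,1,0,2,1,3,3,0,2,2,1,3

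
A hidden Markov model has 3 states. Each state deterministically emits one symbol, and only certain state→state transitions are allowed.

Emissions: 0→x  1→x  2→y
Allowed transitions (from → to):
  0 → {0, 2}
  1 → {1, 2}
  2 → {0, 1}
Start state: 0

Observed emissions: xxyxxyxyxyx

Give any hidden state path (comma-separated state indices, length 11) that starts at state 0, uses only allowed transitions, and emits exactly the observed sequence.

0,0,2,1,1,2,0,2,1,2,0

  pos 0: x in {0,1}, choose 0; start
  pos 1: x in {0,1}, choose 0; 0->0 ok
  pos 2: y in {2}, choose 2; 0->2 ok
  pos 3: x in {0,1}, choose 1; 2->1 ok
  pos 4: x in {0,1}, choose 1; 1->1 ok
  pos 5: y in {2}, choose 2; 1->2 ok
  pos 6: x in {0,1}, choose 0; 2->0 ok
  pos 7: y in {2}, choose 2; 0->2 ok
  pos 8: x in {0,1}, choose 1; 2->1 ok
  pos 9: y in {2}, choose 2; 1->2 ok
  pos 10: x in {0,1}, choose 0; 2->0 ok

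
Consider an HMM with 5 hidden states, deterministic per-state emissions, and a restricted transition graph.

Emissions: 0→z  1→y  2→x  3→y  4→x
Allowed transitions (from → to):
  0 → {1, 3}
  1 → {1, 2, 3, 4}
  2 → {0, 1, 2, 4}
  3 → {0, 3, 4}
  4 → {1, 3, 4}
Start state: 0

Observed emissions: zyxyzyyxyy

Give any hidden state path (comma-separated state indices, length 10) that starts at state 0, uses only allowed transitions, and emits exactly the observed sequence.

  [0] z  {0}  => 0  start
  [1] y  {1,3}  => 1  0->1 ok
  [2] x  {2,4}  => 4  1->4 ok
  [3] y  {1,3}  => 3  4->3 ok
  [4] z  {0}  => 0  3->0 ok
  [5] y  {1,3}  => 1  0->1 ok
  [6] y  {1,3}  => 1  1->1 ok
  [7] x  {2,4}  => 2  1->2 ok
  [8] y  {1,3}  => 1  2->1 ok
  [9] y  {1,3}  => 3  1->3 ok

0,1,4,3,0,1,1,2,1,3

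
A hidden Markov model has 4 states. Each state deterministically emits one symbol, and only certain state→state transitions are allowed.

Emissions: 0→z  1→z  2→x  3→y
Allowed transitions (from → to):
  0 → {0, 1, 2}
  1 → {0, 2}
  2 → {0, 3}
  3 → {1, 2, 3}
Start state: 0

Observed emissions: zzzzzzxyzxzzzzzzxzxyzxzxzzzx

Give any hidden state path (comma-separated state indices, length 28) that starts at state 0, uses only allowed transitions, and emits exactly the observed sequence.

0,0,1,0,0,1,2,3,1,2,0,0,0,0,1,0,2,0,2,3,1,2,0,2,0,1,0,2

  t0 'z' -> {0,1}, take 0 (start)
  t1 'z' -> {0,1}, take 0 (0->0 ok)
  t2 'z' -> {0,1}, take 1 (0->1 ok)
  t3 'z' -> {0,1}, take 0 (1->0 ok)
  t4 'z' -> {0,1}, take 0 (0->0 ok)
  t5 'z' -> {0,1}, take 1 (0->1 ok)
  t6 'x' -> {2}, take 2 (1->2 ok)
  t7 'y' -> {3}, take 3 (2->3 ok)
  t8 'z' -> {0,1}, take 1 (3->1 ok)
  t9 'x' -> {2}, take 2 (1->2 ok)
  t10 'z' -> {0,1}, take 0 (2->0 ok)
  t11 'z' -> {0,1}, take 0 (0->0 ok)
  t12 'z' -> {0,1}, take 0 (0->0 ok)
  t13 'z' -> {0,1}, take 0 (0->0 ok)
  t14 'z' -> {0,1}, take 1 (0->1 ok)
  t15 'z' -> {0,1}, take 0 (1->0 ok)
  t16 'x' -> {2}, take 2 (0->2 ok)
  t17 'z' -> {0,1}, take 0 (2->0 ok)
  t18 'x' -> {2}, take 2 (0->2 ok)
  t19 'y' -> {3}, take 3 (2->3 ok)
  t20 'z' -> {0,1}, take 1 (3->1 ok)
  t21 'x' -> {2}, take 2 (1->2 ok)
  t22 'z' -> {0,1}, take 0 (2->0 ok)
  t23 'x' -> {2}, take 2 (0->2 ok)
  t24 'z' -> {0,1}, take 0 (2->0 ok)
  t25 'z' -> {0,1}, take 1 (0->1 ok)
  t26 'z' -> {0,1}, take 0 (1->0 ok)
  t27 'x' -> {2}, take 2 (0->2 ok)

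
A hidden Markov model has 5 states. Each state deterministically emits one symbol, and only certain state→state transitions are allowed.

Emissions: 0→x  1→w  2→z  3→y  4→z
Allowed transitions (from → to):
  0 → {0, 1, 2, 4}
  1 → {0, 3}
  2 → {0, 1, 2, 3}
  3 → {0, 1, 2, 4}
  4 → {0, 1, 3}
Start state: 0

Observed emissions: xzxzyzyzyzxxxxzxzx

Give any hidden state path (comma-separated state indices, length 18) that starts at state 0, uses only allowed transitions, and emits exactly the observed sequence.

0,2,0,2,3,4,3,4,3,4,0,0,0,0,2,0,4,0

  [0] x  {0}  => 0  start
  [1] z  {2,4}  => 2  0->2 ok
  [2] x  {0}  => 0  2->0 ok
  [3] z  {2,4}  => 2  0->2 ok
  [4] y  {3}  => 3  2->3 ok
  [5] z  {2,4}  => 4  3->4 ok
  [6] y  {3}  => 3  4->3 ok
  [7] z  {2,4}  => 4  3->4 ok
  [8] y  {3}  => 3  4->3 ok
  [9] z  {2,4}  => 4  3->4 ok
  [10] x  {0}  => 0  4->0 ok
  [11] x  {0}  => 0  0->0 ok
  [12] x  {0}  => 0  0->0 ok
  [13] x  {0}  => 0  0->0 ok
  [14] z  {2,4}  => 2  0->2 ok
  [15] x  {0}  => 0  2->0 ok
  [16] z  {2,4}  => 4  0->4 ok
  [17] x  {0}  => 0  4->0 ok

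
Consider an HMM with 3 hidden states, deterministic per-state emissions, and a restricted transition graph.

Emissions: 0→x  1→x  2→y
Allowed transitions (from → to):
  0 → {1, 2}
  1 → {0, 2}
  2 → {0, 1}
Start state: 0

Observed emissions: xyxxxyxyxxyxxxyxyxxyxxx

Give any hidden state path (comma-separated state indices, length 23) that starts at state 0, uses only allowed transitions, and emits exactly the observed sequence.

  [0] x  {0,1}  => 0  start
  [1] y  {2}  => 2  0->2 ok
  [2] x  {0,1}  => 1  2->1 ok
  [3] x  {0,1}  => 0  1->0 ok
  [4] x  {0,1}  => 1  0->1 ok
  [5] y  {2}  => 2  1->2 ok
  [6] x  {0,1}  => 0  2->0 ok
  [7] y  {2}  => 2  0->2 ok
  [8] x  {0,1}  => 1  2->1 ok
  [9] x  {0,1}  => 0  1->0 ok
  [10] y  {2}  => 2  0->2 ok
  [11] x  {0,1}  => 1  2->1 ok
  [12] x  {0,1}  => 0  1->0 ok
  [13] x  {0,1}  => 1  0->1 ok
  [14] y  {2}  => 2  1->2 ok
  [15] x  {0,1}  => 0  2->0 ok
  [16] y  {2}  => 2  0->2 ok
  [17] x  {0,1}  => 1  2->1 ok
  [18] x  {0,1}  => 0  1->0 ok
  [19] y  {2}  => 2  0->2 ok
  [20] x  {0,1}  => 0  2->0 ok
  [21] x  {0,1}  => 1  0->1 ok
  [22] x  {0,1}  => 0  1->0 ok

0,2,1,0,1,2,0,2,1,0,2,1,0,1,2,0,2,1,0,2,0,1,0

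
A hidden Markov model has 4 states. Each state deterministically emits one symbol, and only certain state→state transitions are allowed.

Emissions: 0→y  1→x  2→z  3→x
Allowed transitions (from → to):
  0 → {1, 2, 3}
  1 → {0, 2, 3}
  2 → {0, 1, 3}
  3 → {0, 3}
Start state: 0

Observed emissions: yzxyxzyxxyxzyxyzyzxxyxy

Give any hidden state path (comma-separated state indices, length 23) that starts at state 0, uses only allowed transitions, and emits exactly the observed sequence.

0,2,3,0,1,2,0,1,3,0,1,2,0,3,0,2,0,2,3,3,0,3,0

  [0] y  {0}  => 0  start
  [1] z  {2}  => 2  0->2 ok
  [2] x  {1,3}  => 3  2->3 ok
  [3] y  {0}  => 0  3->0 ok
  [4] x  {1,3}  => 1  0->1 ok
  [5] z  {2}  => 2  1->2 ok
  [6] y  {0}  => 0  2->0 ok
  [7] x  {1,3}  => 1  0->1 ok
  [8] x  {1,3}  => 3  1->3 ok
  [9] y  {0}  => 0  3->0 ok
  [10] x  {1,3}  => 1  0->1 ok
  [11] z  {2}  => 2  1->2 ok
  [12] y  {0}  => 0  2->0 ok
  [13] x  {1,3}  => 3  0->3 ok
  [14] y  {0}  => 0  3->0 ok
  [15] z  {2}  => 2  0->2 ok
  [16] y  {0}  => 0  2->0 ok
  [17] z  {2}  => 2  0->2 ok
  [18] x  {1,3}  => 3  2->3 ok
  [19] x  {1,3}  => 3  3->3 ok
  [20] y  {0}  => 0  3->0 ok
  [21] x  {1,3}  => 3  0->3 ok
  [22] y  {0}  => 0  3->0 ok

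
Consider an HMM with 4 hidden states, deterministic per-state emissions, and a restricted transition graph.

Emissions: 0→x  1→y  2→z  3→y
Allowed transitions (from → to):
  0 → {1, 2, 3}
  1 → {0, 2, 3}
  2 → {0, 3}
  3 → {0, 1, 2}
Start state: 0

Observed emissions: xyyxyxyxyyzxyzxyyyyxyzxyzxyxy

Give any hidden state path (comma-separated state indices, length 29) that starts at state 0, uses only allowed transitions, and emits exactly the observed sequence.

  t0 'x' -> {0}, take 0 (start)
  t1 'y' -> {1,3}, take 1 (0->1 ok)
  t2 'y' -> {1,3}, take 3 (1->3 ok)
  t3 'x' -> {0}, take 0 (3->0 ok)
  t4 'y' -> {1,3}, take 1 (0->1 ok)
  t5 'x' -> {0}, take 0 (1->0 ok)
  t6 'y' -> {1,3}, take 1 (0->1 ok)
  t7 'x' -> {0}, take 0 (1->0 ok)
  t8 'y' -> {1,3}, take 3 (0->3 ok)
  t9 'y' -> {1,3}, take 1 (3->1 ok)
  t10 'z' -> {2}, take 2 (1->2 ok)
  t11 'x' -> {0}, take 0 (2->0 ok)
  t12 'y' -> {1,3}, take 1 (0->1 ok)
  t13 'z' -> {2}, take 2 (1->2 ok)
  t14 'x' -> {0}, take 0 (2->0 ok)
  t15 'y' -> {1,3}, take 1 (0->1 ok)
  t16 'y' -> {1,3}, take 3 (1->3 ok)
  t17 'y' -> {1,3}, take 1 (3->1 ok)
  t18 'y' -> {1,3}, take 3 (1->3 ok)
  t19 'x' -> {0}, take 0 (3->0 ok)
  t20 'y' -> {1,3}, take 3 (0->3 ok)
  t21 'z' -> {2}, take 2 (3->2 ok)
  t22 'x' -> {0}, take 0 (2->0 ok)
  t23 'y' -> {1,3}, take 1 (0->1 ok)
  t24 'z' -> {2}, take 2 (1->2 ok)
  t25 'x' -> {0}, take 0 (2->0 ok)
  t26 'y' -> {1,3}, take 1 (0->1 ok)
  t27 'x' -> {0}, take 0 (1->0 ok)
  t28 'y' -> {1,3}, take 3 (0->3 ok)

0,1,3,0,1,0,1,0,3,1,2,0,1,2,0,1,3,1,3,0,3,2,0,1,2,0,1,0,3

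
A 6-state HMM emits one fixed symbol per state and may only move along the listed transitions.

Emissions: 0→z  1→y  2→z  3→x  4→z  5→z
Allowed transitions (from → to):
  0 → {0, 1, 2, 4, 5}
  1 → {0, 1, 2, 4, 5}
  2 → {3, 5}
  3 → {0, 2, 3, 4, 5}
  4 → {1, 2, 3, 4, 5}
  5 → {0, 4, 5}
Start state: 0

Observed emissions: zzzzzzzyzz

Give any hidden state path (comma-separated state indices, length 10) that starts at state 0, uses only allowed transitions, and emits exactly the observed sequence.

0,2,5,4,4,5,4,1,5,5

  [0] z  {0,2,4,5}  => 0  start
  [1] z  {0,2,4,5}  => 2  0->2 ok
  [2] z  {0,2,4,5}  => 5  2->5 ok
  [3] z  {0,2,4,5}  => 4  5->4 ok
  [4] z  {0,2,4,5}  => 4  4->4 ok
  [5] z  {0,2,4,5}  => 5  4->5 ok
  [6] z  {0,2,4,5}  => 4  5->4 ok
  [7] y  {1}  => 1  4->1 ok
  [8] z  {0,2,4,5}  => 5  1->5 ok
  [9] z  {0,2,4,5}  => 5  5->5 ok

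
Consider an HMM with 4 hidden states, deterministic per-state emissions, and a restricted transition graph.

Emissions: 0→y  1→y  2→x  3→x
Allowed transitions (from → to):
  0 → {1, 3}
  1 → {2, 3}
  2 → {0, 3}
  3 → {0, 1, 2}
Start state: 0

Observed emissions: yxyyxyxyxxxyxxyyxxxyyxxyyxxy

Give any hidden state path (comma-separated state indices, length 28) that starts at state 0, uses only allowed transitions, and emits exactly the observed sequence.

0,3,0,1,2,0,3,1,3,2,3,0,3,2,0,1,3,2,3,0,1,2,3,0,1,2,3,0

  [0] y  {0,1}  => 0  start
  [1] x  {2,3}  => 3  0->3 ok
  [2] y  {0,1}  => 0  3->0 ok
  [3] y  {0,1}  => 1  0->1 ok
  [4] x  {2,3}  => 2  1->2 ok
  [5] y  {0,1}  => 0  2->0 ok
  [6] x  {2,3}  => 3  0->3 ok
  [7] y  {0,1}  => 1  3->1 ok
  [8] x  {2,3}  => 3  1->3 ok
  [9] x  {2,3}  => 2  3->2 ok
  [10] x  {2,3}  => 3  2->3 ok
  [11] y  {0,1}  => 0  3->0 ok
  [12] x  {2,3}  => 3  0->3 ok
  [13] x  {2,3}  => 2  3->2 ok
  [14] y  {0,1}  => 0  2->0 ok
  [15] y  {0,1}  => 1  0->1 ok
  [16] x  {2,3}  => 3  1->3 ok
  [17] x  {2,3}  => 2  3->2 ok
  [18] x  {2,3}  => 3  2->3 ok
  [19] y  {0,1}  => 0  3->0 ok
  [20] y  {0,1}  => 1  0->1 ok
  [21] x  {2,3}  => 2  1->2 ok
  [22] x  {2,3}  => 3  2->3 ok
  [23] y  {0,1}  => 0  3->0 ok
  [24] y  {0,1}  => 1  0->1 ok
  [25] x  {2,3}  => 2  1->2 ok
  [26] x  {2,3}  => 3  2->3 ok
  [27] y  {0,1}  => 0  3->0 ok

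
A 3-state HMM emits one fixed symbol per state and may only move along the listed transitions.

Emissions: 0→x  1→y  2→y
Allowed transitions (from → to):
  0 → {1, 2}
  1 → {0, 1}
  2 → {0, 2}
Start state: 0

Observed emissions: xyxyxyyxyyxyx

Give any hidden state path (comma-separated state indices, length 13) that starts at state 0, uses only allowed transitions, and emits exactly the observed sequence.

  [0] x  {0}  => 0  start
  [1] y  {1,2}  => 2  0->2 ok
  [2] x  {0}  => 0  2->0 ok
  [3] y  {1,2}  => 1  0->1 ok
  [4] x  {0}  => 0  1->0 ok
  [5] y  {1,2}  => 1  0->1 ok
  [6] y  {1,2}  => 1  1->1 ok
  [7] x  {0}  => 0  1->0 ok
  [8] y  {1,2}  => 2  0->2 ok
  [9] y  {1,2}  => 2  2->2 ok
  [10] x  {0}  => 0  2->0 ok
  [11] y  {1,2}  => 1  0->1 ok
  [12] x  {0}  => 0  1->0 ok

0,2,0,1,0,1,1,0,2,2,0,1,0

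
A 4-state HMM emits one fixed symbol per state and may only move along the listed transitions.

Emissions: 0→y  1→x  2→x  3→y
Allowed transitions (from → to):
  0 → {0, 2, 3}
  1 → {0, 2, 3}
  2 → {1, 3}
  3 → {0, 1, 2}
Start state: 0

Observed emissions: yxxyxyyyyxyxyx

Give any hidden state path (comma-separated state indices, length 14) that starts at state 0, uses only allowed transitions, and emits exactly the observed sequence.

0,2,1,0,2,3,0,0,0,2,3,2,3,1

  pos 0: y in {0,3}, choose 0; start
  pos 1: x in {1,2}, choose 2; 0->2 ok
  pos 2: x in {1,2}, choose 1; 2->1 ok
  pos 3: y in {0,3}, choose 0; 1->0 ok
  pos 4: x in {1,2}, choose 2; 0->2 ok
  pos 5: y in {0,3}, choose 3; 2->3 ok
  pos 6: y in {0,3}, choose 0; 3->0 ok
  pos 7: y in {0,3}, choose 0; 0->0 ok
  pos 8: y in {0,3}, choose 0; 0->0 ok
  pos 9: x in {1,2}, choose 2; 0->2 ok
  pos 10: y in {0,3}, choose 3; 2->3 ok
  pos 11: x in {1,2}, choose 2; 3->2 ok
  pos 12: y in {0,3}, choose 3; 2->3 ok
  pos 13: x in {1,2}, choose 1; 3->1 ok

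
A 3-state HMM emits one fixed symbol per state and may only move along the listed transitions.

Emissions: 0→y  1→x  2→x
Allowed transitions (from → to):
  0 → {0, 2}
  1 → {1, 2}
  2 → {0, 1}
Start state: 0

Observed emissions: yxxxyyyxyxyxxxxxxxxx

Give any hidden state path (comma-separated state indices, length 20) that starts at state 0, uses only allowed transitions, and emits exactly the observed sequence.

  [0] y  {0}  => 0  start
  [1] x  {1,2}  => 2  0->2 ok
  [2] x  {1,2}  => 1  2->1 ok
  [3] x  {1,2}  => 2  1->2 ok
  [4] y  {0}  => 0  2->0 ok
  [5] y  {0}  => 0  0->0 ok
  [6] y  {0}  => 0  0->0 ok
  [7] x  {1,2}  => 2  0->2 ok
  [8] y  {0}  => 0  2->0 ok
  [9] x  {1,2}  => 2  0->2 ok
  [10] y  {0}  => 0  2->0 ok
  [11] x  {1,2}  => 2  0->2 ok
  [12] x  {1,2}  => 1  2->1 ok
  [13] x  {1,2}  => 1  1->1 ok
  [14] x  {1,2}  => 2  1->2 ok
  [15] x  {1,2}  => 1  2->1 ok
  [16] x  {1,2}  => 2  1->2 ok
  [17] x  {1,2}  => 1  2->1 ok
  [18] x  {1,2}  => 1  1->1 ok
  [19] x  {1,2}  => 2  1->2 ok

0,2,1,2,0,0,0,2,0,2,0,2,1,1,2,1,2,1,1,2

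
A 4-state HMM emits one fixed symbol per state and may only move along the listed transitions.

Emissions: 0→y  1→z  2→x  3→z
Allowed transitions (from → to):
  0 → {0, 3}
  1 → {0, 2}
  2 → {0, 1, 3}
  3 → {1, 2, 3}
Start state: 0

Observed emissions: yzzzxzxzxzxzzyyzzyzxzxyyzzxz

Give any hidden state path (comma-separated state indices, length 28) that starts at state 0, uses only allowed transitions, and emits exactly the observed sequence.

0,3,3,1,2,1,2,1,2,3,2,3,1,0,0,3,1,0,3,2,1,2,0,0,3,3,2,1

  0: obs=y cand={0} pick 0 [start]
  1: obs=z cand={1,3} pick 3 [0->3 ok]
  2: obs=z cand={1,3} pick 3 [3->3 ok]
  3: obs=z cand={1,3} pick 1 [3->1 ok]
  4: obs=x cand={2} pick 2 [1->2 ok]
  5: obs=z cand={1,3} pick 1 [2->1 ok]
  6: obs=x cand={2} pick 2 [1->2 ok]
  7: obs=z cand={1,3} pick 1 [2->1 ok]
  8: obs=x cand={2} pick 2 [1->2 ok]
  9: obs=z cand={1,3} pick 3 [2->3 ok]
  10: obs=x cand={2} pick 2 [3->2 ok]
  11: obs=z cand={1,3} pick 3 [2->3 ok]
  12: obs=z cand={1,3} pick 1 [3->1 ok]
  13: obs=y cand={0} pick 0 [1->0 ok]
  14: obs=y cand={0} pick 0 [0->0 ok]
  15: obs=z cand={1,3} pick 3 [0->3 ok]
  16: obs=z cand={1,3} pick 1 [3->1 ok]
  17: obs=y cand={0} pick 0 [1->0 ok]
  18: obs=z cand={1,3} pick 3 [0->3 ok]
  19: obs=x cand={2} pick 2 [3->2 ok]
  20: obs=z cand={1,3} pick 1 [2->1 ok]
  21: obs=x cand={2} pick 2 [1->2 ok]
  22: obs=y cand={0} pick 0 [2->0 ok]
  23: obs=y cand={0} pick 0 [0->0 ok]
  24: obs=z cand={1,3} pick 3 [0->3 ok]
  25: obs=z cand={1,3} pick 3 [3->3 ok]
  26: obs=x cand={2} pick 2 [3->2 ok]
  27: obs=z cand={1,3} pick 1 [2->1 ok]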